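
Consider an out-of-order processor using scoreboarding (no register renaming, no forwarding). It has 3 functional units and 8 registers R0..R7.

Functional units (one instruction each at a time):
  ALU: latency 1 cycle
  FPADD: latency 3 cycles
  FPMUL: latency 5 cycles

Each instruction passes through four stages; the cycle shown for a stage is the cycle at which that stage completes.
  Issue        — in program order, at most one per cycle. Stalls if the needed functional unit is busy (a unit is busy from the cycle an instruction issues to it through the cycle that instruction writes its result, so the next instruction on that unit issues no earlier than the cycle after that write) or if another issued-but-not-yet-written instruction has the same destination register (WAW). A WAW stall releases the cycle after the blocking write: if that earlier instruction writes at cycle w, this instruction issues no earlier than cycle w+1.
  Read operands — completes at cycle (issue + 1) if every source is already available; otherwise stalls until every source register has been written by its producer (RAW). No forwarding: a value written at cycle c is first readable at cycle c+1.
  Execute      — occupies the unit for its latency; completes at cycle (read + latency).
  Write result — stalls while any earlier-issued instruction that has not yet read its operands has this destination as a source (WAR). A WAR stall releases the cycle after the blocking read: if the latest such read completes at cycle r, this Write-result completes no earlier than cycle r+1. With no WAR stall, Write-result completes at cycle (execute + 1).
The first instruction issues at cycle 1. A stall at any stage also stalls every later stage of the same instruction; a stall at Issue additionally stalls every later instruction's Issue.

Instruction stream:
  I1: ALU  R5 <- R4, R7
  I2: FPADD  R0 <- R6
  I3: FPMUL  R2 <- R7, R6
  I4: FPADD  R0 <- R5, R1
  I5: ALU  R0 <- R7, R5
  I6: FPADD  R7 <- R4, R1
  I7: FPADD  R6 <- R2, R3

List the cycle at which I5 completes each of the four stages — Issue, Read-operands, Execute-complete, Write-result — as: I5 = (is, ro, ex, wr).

I1 -> (1, 2, 3, 4)
I2 -> (2, 3, 6, 7)
I3 -> (3, 4, 9, 10)
I4 -> (8, 9, 12, 13)  // struct: FPADD busy until I2 writes@7
I5 -> (14, 15, 16, 17)  // WAW R0: wait I4 write@13
I6 -> (15, 16, 19, 20)
I7 -> (21, 22, 25, 26)  // struct: FPADD busy until I6 writes@20

I5 = (14, 15, 16, 17)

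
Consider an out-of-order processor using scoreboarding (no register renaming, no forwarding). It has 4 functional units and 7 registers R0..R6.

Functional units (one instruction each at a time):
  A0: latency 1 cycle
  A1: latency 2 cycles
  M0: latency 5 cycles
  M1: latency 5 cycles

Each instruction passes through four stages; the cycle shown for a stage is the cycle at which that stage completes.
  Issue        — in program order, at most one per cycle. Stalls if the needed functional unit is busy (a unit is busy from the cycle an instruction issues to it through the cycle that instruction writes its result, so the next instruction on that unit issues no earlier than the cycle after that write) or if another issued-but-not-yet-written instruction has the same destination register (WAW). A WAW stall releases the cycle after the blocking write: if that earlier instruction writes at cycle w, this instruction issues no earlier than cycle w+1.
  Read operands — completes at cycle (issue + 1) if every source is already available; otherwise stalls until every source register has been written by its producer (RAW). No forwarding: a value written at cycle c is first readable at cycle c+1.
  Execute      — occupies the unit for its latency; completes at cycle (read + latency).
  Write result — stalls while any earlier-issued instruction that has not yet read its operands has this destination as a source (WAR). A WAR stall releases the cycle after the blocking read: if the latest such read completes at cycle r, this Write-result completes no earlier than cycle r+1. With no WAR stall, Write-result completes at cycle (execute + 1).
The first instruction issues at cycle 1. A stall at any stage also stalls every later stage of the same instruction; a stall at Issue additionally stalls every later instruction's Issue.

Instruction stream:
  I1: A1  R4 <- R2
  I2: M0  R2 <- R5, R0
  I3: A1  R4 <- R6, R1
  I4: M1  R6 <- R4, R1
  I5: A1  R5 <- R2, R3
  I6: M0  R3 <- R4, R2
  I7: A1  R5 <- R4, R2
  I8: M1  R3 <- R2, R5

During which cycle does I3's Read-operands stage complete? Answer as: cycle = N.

[1] I1 dispatched to A1
[2] I1 operands ready, I2 dispatched to M0
[3] I2 operands ready
[4] I1 complete
[5] R4←I1
[6] I3 dispatched to A1
[7] I3 operands ready, I4 dispatched to M1
[8] I2 complete
[9] R2←I2, I3 complete
[10] R4←I3
[11] I4 operands ready, I5 dispatched to A1
[12] I5 operands ready, I6 dispatched to M0
[13] I6 operands ready
[14] I5 complete
[15] R5←I5
[16] I4 complete, I7 dispatched to A1
[17] R6←I4, I7 operands ready
[18] I6 complete
[19] R3←I6, I7 complete
[20] R5←I7, I8 dispatched to M1
[21] I8 operands ready
[26] I8 complete
[27] R3←I8

cycle = 7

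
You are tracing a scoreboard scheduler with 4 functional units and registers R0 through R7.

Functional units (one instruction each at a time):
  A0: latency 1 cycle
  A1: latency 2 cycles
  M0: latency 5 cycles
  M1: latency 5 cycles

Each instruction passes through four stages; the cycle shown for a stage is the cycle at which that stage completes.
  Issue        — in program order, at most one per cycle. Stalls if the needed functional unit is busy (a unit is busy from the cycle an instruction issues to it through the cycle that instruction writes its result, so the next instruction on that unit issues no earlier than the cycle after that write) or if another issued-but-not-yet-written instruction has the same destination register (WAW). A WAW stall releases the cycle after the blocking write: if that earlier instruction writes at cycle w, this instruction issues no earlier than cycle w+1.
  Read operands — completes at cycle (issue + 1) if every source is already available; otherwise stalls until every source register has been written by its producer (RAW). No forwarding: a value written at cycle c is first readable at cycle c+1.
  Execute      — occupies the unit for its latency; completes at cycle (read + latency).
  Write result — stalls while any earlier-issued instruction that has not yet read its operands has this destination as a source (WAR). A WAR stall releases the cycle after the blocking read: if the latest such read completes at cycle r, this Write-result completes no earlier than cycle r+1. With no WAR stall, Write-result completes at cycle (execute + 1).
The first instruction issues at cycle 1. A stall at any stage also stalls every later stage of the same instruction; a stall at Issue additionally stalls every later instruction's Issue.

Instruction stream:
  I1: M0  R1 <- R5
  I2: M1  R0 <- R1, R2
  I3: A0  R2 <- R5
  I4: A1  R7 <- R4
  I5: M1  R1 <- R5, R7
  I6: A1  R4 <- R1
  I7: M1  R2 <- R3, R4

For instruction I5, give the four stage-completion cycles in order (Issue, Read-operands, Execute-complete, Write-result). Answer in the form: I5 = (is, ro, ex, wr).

[I1] 1/2/7/8
[I2] 2/9/14/15  (RAW R1: wait I1 write@8)
[I3] 3/4/5/10  (WAR R2: wait I2 read@9)
[I4] 4/5/7/8
[I5] 16/17/22/23  (struct: M1 busy until I2 writes@15)
[I6] 17/24/26/27  (RAW R1: wait I5 write@23)
[I7] 24/28/33/34  (struct: M1 busy until I5 writes@23; RAW R4: wait I6 write@27)

I5 = (16, 17, 22, 23)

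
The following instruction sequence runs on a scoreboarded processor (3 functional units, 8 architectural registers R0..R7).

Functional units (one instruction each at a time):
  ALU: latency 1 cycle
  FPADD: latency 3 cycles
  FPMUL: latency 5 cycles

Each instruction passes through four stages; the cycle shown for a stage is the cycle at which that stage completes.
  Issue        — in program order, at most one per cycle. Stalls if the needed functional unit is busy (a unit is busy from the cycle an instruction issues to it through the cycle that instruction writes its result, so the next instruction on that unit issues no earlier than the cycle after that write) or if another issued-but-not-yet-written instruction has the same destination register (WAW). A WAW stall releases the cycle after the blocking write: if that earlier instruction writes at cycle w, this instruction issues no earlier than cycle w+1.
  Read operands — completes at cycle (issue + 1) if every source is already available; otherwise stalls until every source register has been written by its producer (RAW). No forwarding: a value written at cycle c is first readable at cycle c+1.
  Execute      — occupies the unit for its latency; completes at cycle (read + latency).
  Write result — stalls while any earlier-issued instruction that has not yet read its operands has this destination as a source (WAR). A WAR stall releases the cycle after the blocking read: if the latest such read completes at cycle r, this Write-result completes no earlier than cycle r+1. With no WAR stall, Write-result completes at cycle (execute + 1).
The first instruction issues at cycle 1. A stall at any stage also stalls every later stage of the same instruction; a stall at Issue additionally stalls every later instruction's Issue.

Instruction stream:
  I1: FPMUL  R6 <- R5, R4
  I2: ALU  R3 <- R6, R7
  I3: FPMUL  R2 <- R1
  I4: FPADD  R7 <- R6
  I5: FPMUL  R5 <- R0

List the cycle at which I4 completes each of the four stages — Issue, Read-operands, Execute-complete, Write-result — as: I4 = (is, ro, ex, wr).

I1 -> (1, 2, 7, 8)
I2 -> (2, 9, 10, 11)  // RAW R6: wait I1 write@8
I3 -> (9, 10, 15, 16)  // struct: FPMUL busy until I1 writes@8
I4 -> (10, 11, 14, 15)
I5 -> (17, 18, 23, 24)  // struct: FPMUL busy until I3 writes@16

I4 = (10, 11, 14, 15)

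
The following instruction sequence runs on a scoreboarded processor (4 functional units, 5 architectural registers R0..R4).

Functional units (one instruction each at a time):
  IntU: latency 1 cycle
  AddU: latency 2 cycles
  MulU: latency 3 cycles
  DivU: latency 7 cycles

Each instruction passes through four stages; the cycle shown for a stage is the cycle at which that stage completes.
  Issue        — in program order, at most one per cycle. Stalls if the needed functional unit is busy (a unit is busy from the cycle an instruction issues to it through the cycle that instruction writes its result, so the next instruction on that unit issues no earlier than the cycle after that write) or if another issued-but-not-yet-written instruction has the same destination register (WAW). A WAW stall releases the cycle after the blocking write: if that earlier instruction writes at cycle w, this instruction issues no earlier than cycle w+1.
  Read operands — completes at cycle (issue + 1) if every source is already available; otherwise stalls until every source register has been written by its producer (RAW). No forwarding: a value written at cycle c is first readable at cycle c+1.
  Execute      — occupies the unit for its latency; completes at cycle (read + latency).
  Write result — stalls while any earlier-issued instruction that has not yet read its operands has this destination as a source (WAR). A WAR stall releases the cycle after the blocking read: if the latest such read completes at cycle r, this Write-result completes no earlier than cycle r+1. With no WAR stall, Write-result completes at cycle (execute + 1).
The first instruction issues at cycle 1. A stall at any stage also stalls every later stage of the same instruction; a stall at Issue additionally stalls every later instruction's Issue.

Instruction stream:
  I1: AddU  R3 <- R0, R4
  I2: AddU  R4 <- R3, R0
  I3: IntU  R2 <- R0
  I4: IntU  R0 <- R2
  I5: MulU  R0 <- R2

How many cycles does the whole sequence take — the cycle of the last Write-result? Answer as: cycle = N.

cycle = 20

I1: IS=1 RO=2 EX=4 WR=5
I2: IS=6 RO=7 EX=9 WR=10  [struct: AddU busy until I1 writes@5]
I3: IS=7 RO=8 EX=9 WR=10
I4: IS=11 RO=12 EX=13 WR=14  [struct: IntU busy until I3 writes@10]
I5: IS=15 RO=16 EX=19 WR=20  [WAW R0: wait I4 write@14]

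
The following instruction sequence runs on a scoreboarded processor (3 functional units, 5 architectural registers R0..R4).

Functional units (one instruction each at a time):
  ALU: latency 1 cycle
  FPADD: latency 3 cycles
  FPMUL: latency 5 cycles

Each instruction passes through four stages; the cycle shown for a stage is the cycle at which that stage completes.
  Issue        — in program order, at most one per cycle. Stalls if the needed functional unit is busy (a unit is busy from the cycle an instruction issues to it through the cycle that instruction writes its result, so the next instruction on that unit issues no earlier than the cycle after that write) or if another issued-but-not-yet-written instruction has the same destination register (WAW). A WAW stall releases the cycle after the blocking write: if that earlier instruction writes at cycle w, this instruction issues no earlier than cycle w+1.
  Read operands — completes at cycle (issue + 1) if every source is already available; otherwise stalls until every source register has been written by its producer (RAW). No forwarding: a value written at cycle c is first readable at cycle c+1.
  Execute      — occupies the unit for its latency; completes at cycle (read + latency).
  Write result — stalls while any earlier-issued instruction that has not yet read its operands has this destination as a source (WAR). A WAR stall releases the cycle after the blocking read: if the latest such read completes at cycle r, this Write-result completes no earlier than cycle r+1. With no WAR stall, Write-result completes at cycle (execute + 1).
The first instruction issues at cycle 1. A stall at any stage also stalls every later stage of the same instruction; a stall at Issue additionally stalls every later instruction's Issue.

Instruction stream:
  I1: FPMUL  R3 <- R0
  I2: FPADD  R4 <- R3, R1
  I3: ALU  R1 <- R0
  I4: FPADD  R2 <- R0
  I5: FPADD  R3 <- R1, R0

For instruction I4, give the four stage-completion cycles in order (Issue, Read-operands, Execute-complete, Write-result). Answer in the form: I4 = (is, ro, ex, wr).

I4 = (14, 15, 18, 19)

c1: issue I1 (FPMUL)
c2: I1 read-ops, issue I2 (FPADD)
c3: issue I3 (ALU)
c4: I3 read-ops
c5: I3 finished on ALU
c7: I1 finished on FPMUL
c8: I1→R3
c9: I2 read-ops
c10: I3→R1
c12: I2 finished on FPADD
c13: I2→R4
c14: issue I4 (FPADD)
c15: I4 read-ops
c18: I4 finished on FPADD
c19: I4→R2
c20: issue I5 (FPADD)
c21: I5 read-ops
c24: I5 finished on FPADD
c25: I5→R3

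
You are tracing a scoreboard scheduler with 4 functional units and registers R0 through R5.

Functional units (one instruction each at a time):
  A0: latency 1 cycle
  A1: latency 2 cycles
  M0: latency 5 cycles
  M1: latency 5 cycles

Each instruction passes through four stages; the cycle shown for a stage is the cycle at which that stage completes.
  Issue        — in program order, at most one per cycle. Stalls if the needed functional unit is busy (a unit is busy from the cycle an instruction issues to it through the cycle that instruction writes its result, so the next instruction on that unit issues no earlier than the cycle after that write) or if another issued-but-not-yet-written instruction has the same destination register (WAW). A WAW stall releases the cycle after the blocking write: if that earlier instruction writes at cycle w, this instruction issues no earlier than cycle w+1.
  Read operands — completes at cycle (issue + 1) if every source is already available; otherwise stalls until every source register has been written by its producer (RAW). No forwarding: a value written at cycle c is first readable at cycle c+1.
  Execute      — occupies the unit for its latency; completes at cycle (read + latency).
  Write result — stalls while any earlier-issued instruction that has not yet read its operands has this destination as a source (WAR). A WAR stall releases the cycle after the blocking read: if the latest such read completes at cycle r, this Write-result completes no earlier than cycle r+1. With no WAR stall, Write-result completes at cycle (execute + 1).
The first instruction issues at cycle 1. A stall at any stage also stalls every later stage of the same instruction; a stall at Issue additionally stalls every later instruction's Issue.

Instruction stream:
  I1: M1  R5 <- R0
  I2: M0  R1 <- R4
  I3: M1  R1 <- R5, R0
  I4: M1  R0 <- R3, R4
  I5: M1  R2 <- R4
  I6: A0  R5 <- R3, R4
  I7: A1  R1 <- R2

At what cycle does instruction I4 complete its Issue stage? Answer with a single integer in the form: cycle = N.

cycle = 18

[1] I1→M1
[2] I1 RO · I2→M0
[3] I2 RO
[7] I1 EX
[8] I1 WR R5 · I2 EX
[9] I2 WR R1
[10] I3→M1
[11] I3 RO
[16] I3 EX
[17] I3 WR R1
[18] I4→M1
[19] I4 RO
[24] I4 EX
[25] I4 WR R0
[26] I5→M1
[27] I5 RO · I6→A0
[28] I6 RO · I7→A1
[29] I6 EX
[30] I6 WR R5
[32] I5 EX
[33] I5 WR R2
[34] I7 RO
[36] I7 EX
[37] I7 WR R1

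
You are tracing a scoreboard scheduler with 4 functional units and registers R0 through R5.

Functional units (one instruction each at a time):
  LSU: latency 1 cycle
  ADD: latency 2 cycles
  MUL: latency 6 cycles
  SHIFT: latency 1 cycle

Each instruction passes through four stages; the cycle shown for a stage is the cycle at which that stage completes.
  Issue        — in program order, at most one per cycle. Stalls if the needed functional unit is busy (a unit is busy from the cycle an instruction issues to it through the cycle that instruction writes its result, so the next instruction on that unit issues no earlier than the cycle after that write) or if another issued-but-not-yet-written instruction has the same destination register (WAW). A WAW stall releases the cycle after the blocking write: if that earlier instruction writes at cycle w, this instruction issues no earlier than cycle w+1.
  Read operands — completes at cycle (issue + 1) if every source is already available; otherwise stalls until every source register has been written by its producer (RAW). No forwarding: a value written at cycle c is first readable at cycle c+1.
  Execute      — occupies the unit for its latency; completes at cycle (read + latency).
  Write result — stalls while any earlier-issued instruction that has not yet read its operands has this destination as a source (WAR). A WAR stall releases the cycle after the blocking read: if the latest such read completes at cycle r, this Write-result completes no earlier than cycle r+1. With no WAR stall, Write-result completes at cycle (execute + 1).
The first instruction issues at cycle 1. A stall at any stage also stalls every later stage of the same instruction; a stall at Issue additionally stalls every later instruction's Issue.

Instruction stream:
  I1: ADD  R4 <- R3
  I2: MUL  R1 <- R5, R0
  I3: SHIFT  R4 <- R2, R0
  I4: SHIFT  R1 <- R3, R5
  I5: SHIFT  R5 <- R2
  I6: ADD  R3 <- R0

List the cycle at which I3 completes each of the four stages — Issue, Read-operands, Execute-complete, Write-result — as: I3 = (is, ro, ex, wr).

[1] I1→ADD
[2] I1 RO · I2→MUL
[3] I2 RO
[4] I1 EX
[5] I1 WR R4
[6] I3→SHIFT
[7] I3 RO
[8] I3 EX
[9] I2 EX · I3 WR R4
[10] I2 WR R1
[11] I4→SHIFT
[12] I4 RO
[13] I4 EX
[14] I4 WR R1
[15] I5→SHIFT
[16] I5 RO · I6→ADD
[17] I5 EX · I6 RO
[18] I5 WR R5
[19] I6 EX
[20] I6 WR R3

I3 = (6, 7, 8, 9)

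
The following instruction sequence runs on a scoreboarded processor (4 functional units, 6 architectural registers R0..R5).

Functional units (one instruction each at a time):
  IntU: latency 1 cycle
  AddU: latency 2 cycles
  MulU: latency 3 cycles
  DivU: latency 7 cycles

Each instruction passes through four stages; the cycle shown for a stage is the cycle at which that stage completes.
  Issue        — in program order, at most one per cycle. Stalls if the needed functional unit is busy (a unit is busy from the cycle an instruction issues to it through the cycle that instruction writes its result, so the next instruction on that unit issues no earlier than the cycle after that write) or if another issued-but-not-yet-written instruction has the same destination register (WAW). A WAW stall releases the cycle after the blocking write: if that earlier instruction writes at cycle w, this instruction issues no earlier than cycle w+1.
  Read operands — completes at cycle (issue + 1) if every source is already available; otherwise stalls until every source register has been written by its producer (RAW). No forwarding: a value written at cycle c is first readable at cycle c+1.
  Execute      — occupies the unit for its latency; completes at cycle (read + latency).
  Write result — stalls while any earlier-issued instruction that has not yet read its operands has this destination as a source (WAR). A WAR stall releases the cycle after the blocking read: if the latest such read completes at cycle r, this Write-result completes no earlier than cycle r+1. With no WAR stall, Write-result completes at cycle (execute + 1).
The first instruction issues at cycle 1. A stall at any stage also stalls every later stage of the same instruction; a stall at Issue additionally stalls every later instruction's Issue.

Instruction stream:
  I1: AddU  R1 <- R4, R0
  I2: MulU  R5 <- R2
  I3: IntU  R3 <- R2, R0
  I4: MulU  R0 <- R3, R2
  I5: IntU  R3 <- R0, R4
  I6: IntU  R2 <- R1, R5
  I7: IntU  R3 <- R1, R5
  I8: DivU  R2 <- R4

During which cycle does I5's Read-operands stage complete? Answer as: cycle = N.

c1: I1→AddU
c2: I1 RO | I2→MulU
c3: I2 RO | I3→IntU
c4: I1 EX | I3 RO
c5: I1 WR R1 | I3 EX
c6: I2 EX | I3 WR R3
c7: I2 WR R5
c8: I4→MulU
c9: I4 RO | I5→IntU
c12: I4 EX
c13: I4 WR R0
c14: I5 RO
c15: I5 EX
c16: I5 WR R3
c17: I6→IntU
c18: I6 RO
c19: I6 EX
c20: I6 WR R2
c21: I7→IntU
c22: I7 RO | I8→DivU
c23: I7 EX | I8 RO
c24: I7 WR R3
c30: I8 EX
c31: I8 WR R2

cycle = 14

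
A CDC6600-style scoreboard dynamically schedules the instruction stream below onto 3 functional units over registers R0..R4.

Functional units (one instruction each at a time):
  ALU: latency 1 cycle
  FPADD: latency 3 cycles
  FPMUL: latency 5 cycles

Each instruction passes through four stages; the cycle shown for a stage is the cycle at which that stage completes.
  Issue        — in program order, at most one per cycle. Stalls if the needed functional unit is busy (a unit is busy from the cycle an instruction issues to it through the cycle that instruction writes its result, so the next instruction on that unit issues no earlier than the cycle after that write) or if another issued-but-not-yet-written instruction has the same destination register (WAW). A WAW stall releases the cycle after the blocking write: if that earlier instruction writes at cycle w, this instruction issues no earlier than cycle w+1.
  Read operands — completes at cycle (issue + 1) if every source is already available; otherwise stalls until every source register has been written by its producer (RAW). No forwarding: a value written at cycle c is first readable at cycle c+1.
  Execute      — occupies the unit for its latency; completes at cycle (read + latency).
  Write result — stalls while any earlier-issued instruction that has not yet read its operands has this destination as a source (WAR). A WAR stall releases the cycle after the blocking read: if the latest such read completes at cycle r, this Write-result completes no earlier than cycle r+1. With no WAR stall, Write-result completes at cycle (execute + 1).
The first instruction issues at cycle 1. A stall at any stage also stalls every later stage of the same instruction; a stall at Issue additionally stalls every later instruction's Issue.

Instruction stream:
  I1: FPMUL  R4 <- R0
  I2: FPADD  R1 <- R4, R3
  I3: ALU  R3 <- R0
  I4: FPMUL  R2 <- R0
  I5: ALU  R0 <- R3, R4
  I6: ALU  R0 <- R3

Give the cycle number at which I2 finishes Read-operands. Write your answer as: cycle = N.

  I1 | 1 | 2 | 7 | 8
  I2 | 2 | 9 | 12 | 13   RAW R4: wait I1 write@8
  I3 | 3 | 4 | 5 | 10   WAR R3: wait I2 read@9
  I4 | 9 | 10 | 15 | 16   struct: FPMUL busy until I1 writes@8
  I5 | 11 | 12 | 13 | 14   struct: ALU busy until I3 writes@10
  I6 | 15 | 16 | 17 | 18   struct: ALU busy until I5 writes@14

cycle = 9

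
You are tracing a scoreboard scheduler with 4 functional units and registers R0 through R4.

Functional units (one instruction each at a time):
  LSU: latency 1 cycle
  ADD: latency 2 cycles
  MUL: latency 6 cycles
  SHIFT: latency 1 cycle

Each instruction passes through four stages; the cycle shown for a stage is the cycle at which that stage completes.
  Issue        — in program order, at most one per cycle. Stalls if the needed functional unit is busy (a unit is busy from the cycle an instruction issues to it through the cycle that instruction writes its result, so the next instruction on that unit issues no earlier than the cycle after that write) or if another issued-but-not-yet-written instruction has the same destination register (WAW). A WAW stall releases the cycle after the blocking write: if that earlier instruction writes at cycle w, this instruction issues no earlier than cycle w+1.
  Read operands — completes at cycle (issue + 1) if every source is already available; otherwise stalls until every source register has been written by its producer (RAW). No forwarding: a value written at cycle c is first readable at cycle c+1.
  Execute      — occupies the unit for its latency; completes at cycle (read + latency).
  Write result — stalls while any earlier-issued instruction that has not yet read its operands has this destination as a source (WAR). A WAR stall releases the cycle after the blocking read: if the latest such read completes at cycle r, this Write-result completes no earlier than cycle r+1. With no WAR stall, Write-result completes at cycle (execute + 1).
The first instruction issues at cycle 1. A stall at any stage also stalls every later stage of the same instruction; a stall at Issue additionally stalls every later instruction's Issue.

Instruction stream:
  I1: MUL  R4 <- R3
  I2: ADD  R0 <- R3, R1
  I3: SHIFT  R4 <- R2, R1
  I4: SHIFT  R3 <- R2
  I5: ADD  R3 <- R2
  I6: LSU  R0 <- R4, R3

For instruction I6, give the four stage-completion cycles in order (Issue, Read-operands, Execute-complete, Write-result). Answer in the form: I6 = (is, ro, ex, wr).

[I1] 1/2/8/9
[I2] 2/3/5/6
[I3] 10/11/12/13  (WAW R4: wait I1 write@9)
[I4] 14/15/16/17  (struct: SHIFT busy until I3 writes@13)
[I5] 18/19/21/22  (WAW R3: wait I4 write@17)
[I6] 19/23/24/25  (RAW R3: wait I5 write@22)

I6 = (19, 23, 24, 25)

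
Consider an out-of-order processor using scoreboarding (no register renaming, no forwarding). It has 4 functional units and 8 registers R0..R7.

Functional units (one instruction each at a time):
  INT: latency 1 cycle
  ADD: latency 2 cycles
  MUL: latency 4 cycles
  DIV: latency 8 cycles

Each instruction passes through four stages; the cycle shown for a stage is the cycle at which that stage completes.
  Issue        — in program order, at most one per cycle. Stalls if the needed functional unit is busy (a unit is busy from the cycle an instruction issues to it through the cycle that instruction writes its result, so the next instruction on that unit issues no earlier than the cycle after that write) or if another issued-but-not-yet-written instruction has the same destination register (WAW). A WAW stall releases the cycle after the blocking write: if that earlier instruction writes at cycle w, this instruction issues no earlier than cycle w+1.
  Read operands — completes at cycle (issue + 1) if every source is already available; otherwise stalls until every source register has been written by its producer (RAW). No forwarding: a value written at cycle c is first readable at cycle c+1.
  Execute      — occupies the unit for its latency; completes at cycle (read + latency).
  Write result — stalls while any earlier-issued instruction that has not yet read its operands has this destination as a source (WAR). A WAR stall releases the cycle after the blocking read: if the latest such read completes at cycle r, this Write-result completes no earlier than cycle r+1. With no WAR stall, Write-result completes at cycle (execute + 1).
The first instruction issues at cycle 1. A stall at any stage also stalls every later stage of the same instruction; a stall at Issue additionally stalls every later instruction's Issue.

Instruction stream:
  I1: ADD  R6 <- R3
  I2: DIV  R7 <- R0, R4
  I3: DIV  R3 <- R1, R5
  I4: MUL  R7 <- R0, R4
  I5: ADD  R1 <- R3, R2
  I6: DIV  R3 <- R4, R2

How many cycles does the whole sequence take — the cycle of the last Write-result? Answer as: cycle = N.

cycle = 34

I1: IS=1 RO=2 EX=4 WR=5
I2: IS=2 RO=3 EX=11 WR=12
I3: IS=13 RO=14 EX=22 WR=23  [struct: DIV busy until I2 writes@12]
I4: IS=14 RO=15 EX=19 WR=20
I5: IS=15 RO=24 EX=26 WR=27  [RAW R3: wait I3 write@23]
I6: IS=24 RO=25 EX=33 WR=34  [struct: DIV busy until I3 writes@23]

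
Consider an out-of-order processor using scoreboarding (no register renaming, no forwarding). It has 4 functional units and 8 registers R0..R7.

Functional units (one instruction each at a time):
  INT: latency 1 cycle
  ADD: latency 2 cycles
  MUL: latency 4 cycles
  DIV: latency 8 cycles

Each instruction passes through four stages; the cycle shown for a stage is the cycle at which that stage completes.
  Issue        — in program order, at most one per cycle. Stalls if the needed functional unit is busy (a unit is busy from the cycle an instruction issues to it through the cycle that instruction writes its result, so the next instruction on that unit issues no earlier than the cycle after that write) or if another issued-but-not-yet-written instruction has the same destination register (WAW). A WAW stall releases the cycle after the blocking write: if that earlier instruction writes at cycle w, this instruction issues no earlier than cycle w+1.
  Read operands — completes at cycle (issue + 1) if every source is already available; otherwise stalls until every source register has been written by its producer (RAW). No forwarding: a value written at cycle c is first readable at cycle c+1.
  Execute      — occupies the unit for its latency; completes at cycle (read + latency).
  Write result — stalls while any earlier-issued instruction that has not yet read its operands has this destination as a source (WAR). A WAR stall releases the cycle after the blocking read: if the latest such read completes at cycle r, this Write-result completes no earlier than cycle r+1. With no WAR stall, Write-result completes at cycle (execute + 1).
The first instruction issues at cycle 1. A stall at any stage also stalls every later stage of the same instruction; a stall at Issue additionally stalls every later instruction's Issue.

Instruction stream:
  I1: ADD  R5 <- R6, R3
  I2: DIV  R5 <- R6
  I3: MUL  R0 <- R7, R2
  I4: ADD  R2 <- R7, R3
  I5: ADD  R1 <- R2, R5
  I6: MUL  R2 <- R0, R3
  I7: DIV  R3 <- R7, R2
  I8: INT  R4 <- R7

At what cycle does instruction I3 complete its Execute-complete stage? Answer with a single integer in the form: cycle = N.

[1] I1 issues→ADD
[2] I1 reads
[4] I1 exec-done
[5] I1 writes R5
[6] I2 issues→DIV
[7] I2 reads; I3 issues→MUL
[8] I3 reads; I4 issues→ADD
[9] I4 reads
[11] I4 exec-done
[12] I3 exec-done; I4 writes R2
[13] I3 writes R0; I5 issues→ADD
[14] I6 issues→MUL
[15] I2 exec-done; I6 reads
[16] I2 writes R5
[17] I5 reads; I7 issues→DIV
[18] I8 issues→INT
[19] I5 exec-done; I6 exec-done; I8 reads
[20] I5 writes R1; I6 writes R2; I8 exec-done
[21] I7 reads; I8 writes R4
[29] I7 exec-done
[30] I7 writes R3

cycle = 12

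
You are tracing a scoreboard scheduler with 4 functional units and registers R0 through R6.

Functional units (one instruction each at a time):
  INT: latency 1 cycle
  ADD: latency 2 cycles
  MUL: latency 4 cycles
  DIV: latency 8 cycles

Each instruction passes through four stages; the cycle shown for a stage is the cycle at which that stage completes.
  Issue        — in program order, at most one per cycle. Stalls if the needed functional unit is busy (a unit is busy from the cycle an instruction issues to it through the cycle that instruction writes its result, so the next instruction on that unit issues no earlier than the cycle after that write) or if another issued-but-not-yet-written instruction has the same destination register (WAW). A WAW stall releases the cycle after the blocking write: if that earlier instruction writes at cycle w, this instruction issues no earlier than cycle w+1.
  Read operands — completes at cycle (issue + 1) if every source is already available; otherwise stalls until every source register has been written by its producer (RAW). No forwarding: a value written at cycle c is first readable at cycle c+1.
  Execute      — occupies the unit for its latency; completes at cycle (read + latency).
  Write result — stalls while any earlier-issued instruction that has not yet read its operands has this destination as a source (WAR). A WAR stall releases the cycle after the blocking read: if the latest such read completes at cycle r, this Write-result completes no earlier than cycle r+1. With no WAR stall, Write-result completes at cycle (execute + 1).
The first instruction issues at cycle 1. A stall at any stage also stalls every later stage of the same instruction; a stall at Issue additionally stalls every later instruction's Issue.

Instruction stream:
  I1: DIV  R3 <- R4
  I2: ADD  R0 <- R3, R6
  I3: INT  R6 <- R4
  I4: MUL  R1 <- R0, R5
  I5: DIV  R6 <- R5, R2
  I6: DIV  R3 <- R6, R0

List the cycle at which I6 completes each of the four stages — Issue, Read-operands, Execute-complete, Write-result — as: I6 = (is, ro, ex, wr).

I6 = (25, 26, 34, 35)

I1: IS=1 RO=2 EX=10 WR=11
I2: IS=2 RO=12 EX=14 WR=15  [RAW R3: wait I1 write@11]
I3: IS=3 RO=4 EX=5 WR=13  [WAR R6: wait I2 read@12]
I4: IS=4 RO=16 EX=20 WR=21  [RAW R0: wait I2 write@15]
I5: IS=14 RO=15 EX=23 WR=24  [WAW R6: wait I3 write@13]
I6: IS=25 RO=26 EX=34 WR=35  [struct: DIV busy until I5 writes@24]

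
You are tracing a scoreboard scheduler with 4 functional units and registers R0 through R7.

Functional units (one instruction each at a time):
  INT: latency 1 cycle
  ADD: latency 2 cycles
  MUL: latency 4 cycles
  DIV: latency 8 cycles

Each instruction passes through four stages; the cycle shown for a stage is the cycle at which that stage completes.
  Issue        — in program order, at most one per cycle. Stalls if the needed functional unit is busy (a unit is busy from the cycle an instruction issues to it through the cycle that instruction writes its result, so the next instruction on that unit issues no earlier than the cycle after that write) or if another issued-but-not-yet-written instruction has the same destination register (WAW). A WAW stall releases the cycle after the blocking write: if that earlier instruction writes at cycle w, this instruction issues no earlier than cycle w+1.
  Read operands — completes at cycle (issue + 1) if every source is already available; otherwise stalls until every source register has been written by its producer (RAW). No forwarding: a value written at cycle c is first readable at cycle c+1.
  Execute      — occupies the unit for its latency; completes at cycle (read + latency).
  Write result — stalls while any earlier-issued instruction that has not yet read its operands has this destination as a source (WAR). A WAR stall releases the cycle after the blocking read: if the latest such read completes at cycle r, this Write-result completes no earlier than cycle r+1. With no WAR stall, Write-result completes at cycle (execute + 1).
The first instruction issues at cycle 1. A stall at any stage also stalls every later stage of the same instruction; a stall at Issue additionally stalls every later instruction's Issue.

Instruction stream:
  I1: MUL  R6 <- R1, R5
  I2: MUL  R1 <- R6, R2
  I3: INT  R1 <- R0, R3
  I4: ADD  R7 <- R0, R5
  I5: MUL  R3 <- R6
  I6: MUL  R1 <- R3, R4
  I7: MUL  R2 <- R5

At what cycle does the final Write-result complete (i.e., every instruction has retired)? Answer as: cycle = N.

I1  is:1  ro:2  ex:6  wr:7
I2  is:8  ro:9  ex:13  wr:14  — struct: MUL busy until I1 writes@7
I3  is:15  ro:16  ex:17  wr:18  — WAW R1: wait I2 write@14
I4  is:16  ro:17  ex:19  wr:20
I5  is:17  ro:18  ex:22  wr:23
I6  is:24  ro:25  ex:29  wr:30  — struct: MUL busy until I5 writes@23
I7  is:31  ro:32  ex:36  wr:37  — struct: MUL busy until I6 writes@30

cycle = 37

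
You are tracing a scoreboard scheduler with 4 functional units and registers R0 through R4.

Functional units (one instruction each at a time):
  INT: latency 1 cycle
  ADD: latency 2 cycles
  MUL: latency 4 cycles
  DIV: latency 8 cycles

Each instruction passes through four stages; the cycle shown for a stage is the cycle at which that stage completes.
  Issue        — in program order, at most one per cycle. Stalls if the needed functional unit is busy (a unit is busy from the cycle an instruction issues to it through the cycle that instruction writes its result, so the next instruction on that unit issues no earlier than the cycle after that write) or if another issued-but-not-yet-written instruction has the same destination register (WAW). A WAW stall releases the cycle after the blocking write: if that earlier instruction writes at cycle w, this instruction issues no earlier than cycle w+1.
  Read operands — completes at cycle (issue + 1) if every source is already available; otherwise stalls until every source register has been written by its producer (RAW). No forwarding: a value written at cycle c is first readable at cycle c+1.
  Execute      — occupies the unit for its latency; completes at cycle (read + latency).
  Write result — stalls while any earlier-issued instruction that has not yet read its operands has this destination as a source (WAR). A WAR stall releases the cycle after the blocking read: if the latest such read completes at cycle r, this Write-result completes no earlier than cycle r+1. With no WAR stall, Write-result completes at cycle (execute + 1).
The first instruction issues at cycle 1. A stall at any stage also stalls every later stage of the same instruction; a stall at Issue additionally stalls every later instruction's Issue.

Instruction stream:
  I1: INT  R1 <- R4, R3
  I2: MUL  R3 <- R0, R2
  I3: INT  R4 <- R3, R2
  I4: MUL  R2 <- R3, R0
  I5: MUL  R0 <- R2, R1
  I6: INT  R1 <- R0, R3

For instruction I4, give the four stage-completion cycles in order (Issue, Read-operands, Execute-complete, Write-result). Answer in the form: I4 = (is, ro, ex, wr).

I4 = (9, 10, 14, 15)

t=1  I1→INT
t=2  I1 RO; I2→MUL
t=3  I1 EX; I2 RO
t=4  I1 WR R1
t=5  I3→INT
t=7  I2 EX
t=8  I2 WR R3
t=9  I3 RO; I4→MUL
t=10  I3 EX; I4 RO
t=11  I3 WR R4
t=14  I4 EX
t=15  I4 WR R2
t=16  I5→MUL
t=17  I5 RO; I6→INT
t=21  I5 EX
t=22  I5 WR R0
t=23  I6 RO
t=24  I6 EX
t=25  I6 WR R1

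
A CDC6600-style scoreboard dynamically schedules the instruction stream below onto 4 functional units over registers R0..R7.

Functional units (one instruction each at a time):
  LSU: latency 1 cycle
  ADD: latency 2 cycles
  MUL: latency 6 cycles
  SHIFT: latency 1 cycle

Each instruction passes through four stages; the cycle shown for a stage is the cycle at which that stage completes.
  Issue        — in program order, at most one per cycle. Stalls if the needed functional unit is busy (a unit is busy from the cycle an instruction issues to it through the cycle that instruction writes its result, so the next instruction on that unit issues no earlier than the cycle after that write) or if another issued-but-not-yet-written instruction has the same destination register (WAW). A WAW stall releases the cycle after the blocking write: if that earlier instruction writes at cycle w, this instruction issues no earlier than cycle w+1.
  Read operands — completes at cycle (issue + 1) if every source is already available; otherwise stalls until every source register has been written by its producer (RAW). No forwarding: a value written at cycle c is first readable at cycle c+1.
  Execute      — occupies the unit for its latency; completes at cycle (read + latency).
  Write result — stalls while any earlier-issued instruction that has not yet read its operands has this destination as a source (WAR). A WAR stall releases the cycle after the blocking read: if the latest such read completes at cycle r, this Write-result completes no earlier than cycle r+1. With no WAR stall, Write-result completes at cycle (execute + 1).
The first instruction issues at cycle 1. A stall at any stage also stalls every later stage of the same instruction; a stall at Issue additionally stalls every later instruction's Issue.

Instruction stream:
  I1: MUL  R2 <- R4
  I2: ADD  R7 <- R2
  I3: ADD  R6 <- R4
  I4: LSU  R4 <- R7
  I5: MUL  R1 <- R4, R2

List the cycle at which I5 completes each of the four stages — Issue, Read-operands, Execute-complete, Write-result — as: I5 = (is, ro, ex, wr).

I5 = (16, 19, 25, 26)

[1] I1→MUL
[2] I1 RO; I2→ADD
[8] I1 EX
[9] I1 WR R2
[10] I2 RO
[12] I2 EX
[13] I2 WR R7
[14] I3→ADD
[15] I3 RO; I4→LSU
[16] I4 RO; I5→MUL
[17] I3 EX; I4 EX
[18] I3 WR R6; I4 WR R4
[19] I5 RO
[25] I5 EX
[26] I5 WR R1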